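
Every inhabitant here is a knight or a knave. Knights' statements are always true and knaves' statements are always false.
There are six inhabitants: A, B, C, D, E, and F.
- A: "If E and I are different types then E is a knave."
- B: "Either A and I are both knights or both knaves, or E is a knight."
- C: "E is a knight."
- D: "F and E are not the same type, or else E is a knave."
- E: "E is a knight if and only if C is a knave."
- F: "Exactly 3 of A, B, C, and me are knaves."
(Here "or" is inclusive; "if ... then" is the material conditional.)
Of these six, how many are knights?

3

The unique consistent assignment is A=knight, B=knight, C=knave, D=knight, E=knave, F=knave.
That has 3 knights.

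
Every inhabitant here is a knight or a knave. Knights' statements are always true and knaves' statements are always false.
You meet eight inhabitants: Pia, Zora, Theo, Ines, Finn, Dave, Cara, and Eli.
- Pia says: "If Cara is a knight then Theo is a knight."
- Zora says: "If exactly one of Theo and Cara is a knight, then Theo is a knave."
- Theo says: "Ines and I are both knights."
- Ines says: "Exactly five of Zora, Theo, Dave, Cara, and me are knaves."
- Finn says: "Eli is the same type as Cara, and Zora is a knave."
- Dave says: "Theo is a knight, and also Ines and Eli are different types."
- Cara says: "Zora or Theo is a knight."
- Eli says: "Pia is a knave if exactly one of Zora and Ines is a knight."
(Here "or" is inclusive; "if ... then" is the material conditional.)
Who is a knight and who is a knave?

Pia is a knave, Zora is a knight, Theo is a knave, Ines is a knave, Finn is a knave, Dave is a knave, Cara is a knight, and Eli is a knight.

Pia is a knave, so "if Cara is a knight then Theo is a knight" must be false — and it is.
Since Zora is a knight, "if exactly one of Theo and Cara is a knight, then Theo is a knave" needs to be True, which holds.
Theo is a knave; "Ines and I are both knights" is false, as required.
Since Ines is a knave, "exactly five of Zora, Theo, Dave, Cara, and me are knaves" needs to be false, which holds.
Finn (knave): "Eli is the same type as Cara, and Zora is a knave" — false. ✓
Dave is a knave, and the claim "Theo is a knight, and also Ines and Eli are different types" is indeed false.
Cara is a knight, and the claim "Zora or Theo is a knight" is indeed True.
Since Eli is a knight, "Pia is a knave if exactly one of Zora and Ines is a knight" needs to be True, which holds.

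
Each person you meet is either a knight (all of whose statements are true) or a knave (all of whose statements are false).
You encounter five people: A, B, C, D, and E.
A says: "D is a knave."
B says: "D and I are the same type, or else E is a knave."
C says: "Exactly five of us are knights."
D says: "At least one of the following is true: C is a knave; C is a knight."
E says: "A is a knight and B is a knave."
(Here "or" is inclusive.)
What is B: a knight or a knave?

B is a knight.

Consistent assignments: {A=knave, B=knight, C=knave, D=knight, E=knave}
In every consistent assignment, B is a knight.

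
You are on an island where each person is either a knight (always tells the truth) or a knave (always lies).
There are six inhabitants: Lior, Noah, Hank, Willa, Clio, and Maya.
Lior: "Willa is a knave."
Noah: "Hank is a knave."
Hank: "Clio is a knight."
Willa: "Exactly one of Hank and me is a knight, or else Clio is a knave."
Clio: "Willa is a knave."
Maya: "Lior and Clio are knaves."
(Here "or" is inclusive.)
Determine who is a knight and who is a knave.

Lior is a knave, and the claim "Willa is a knave" is indeed false.
Noah is a knight; "Hank is a knave" is true, as required.
Hank is a knave; "Clio is a knight" is false, as required.
Willa is a knight; "exactly one of Hank and me is a knight, or else Clio is a knave" is true, as required.
As a knave, Clio's statement "Willa is a knave" should be false; it is.
Maya is a knight, and the claim "Lior and Clio are knaves" is indeed true.

Lior is a knave, Noah is a knight, Hank is a knave, Willa is a knight, Clio is a knave, and Maya is a knight.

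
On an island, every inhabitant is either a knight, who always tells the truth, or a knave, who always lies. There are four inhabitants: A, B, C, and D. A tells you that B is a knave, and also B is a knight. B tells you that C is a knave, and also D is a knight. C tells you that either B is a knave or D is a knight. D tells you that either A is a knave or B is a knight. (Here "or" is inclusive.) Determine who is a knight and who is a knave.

A is a knave, B is a knave, C is a knight, and D is a knight.

Suppose A is a knight. Then A's statement "B is a knave, and also B is a knight" would have to be true. Checking the 8 ways to assign the others, none is consistent with every speaker.
(For instance, with B=knave, C=knight, D=knight, A's claim "B is a knave, and also B is a knight" comes out false where it would need to be true.)
So A must be a knave, making "B is a knave, and also B is a knight" false. Taking A=knave, B=knave, C=knight, D=knight, each remaining statement checks out:
  B (knave): "C is a knave, and also D is a knight" — false. ✓
  C (knight): "either B is a knave or D is a knight" — true. ✓
  D (knight): "either A is a knave or B is a knight" — true. ✓
This is the unique consistent assignment.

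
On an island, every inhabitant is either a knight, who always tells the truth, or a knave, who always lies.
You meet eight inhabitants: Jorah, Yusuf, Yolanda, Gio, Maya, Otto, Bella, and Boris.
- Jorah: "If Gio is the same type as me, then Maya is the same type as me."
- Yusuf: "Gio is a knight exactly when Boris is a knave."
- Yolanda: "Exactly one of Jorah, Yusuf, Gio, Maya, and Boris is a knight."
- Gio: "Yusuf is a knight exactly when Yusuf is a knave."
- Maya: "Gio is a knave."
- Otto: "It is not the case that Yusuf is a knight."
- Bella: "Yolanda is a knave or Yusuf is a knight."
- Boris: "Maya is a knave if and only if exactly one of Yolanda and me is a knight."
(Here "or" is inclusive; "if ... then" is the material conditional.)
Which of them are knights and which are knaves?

Knights: Yolanda, Maya, and Otto. Knaves: Jorah, Yusuf, Gio, Bella, and Boris.

Jorah (knave): "if Gio is the same type as me, then Maya is the same type as me" — false. ✓
As a knave, Yusuf's statement "Gio is a knight exactly when Boris is a knave" should be false; it is.
As a knight, Yolanda's statement "exactly one of Jorah, Yusuf, Gio, Maya, and Boris is a knight" should be True; it is.
Since Gio is a knave, "Yusuf is a knight exactly when Yusuf is a knave" needs to be false, which holds.
As a knight, Maya's statement "Gio is a knave" should be True; it is.
Otto is a knight, and the claim "it is not the case that Yusuf is a knight" is indeed True.
Bella (knave): "Yolanda is a knave or Yusuf is a knight" — false. ✓
Since Boris is a knave, "Maya is a knave if and only if exactly one of Yolanda and me is a knight" needs to be false, which holds.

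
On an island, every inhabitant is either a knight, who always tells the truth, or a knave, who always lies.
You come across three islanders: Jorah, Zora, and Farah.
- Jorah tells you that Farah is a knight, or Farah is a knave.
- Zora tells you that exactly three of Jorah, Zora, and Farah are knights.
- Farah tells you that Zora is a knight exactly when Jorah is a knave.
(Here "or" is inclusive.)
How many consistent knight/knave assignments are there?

Consistent assignments:
  Jorah=knight, Zora=knave, Farah=knight

1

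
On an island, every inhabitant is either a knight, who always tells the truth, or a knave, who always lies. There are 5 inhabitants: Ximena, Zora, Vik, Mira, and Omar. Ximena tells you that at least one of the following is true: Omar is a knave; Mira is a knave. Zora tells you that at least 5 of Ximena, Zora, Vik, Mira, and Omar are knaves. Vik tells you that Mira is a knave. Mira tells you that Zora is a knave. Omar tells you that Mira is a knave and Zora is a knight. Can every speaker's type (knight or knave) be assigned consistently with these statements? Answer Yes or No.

Yes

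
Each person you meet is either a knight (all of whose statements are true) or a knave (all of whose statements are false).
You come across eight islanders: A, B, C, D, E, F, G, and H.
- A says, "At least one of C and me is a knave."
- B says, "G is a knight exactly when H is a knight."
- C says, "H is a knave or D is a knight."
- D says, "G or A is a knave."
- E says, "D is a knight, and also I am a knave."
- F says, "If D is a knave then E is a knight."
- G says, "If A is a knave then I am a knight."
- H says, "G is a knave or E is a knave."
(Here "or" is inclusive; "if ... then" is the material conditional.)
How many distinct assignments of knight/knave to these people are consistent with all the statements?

1

Consistent assignments:
  A=knight, B=knight, C=knave, D=knave, E=knave, F=knave, G=knight, H=knight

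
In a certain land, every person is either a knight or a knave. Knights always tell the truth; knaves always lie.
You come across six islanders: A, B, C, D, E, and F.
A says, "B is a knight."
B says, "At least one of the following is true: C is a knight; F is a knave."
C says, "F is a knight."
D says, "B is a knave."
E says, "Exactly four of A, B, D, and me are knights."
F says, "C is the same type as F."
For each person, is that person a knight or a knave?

A is a knight, and the claim "B is a knight" is indeed True.
B is a knight, and the claim "at least one of the following is true: C is a knight; F is a knave" is indeed True.
Since C is a knight, "F is a knight" needs to be True, which holds.
D (knave): "B is a knave" — false. ✓
E is a knave, so "exactly four of A, B, D, and me are knights" must be false — and it is.
F is a knight, so "C is the same type as F" must be True — and it is.

A is a knight, B is a knight, C is a knight, D is a knave, E is a knave, and F is a knight.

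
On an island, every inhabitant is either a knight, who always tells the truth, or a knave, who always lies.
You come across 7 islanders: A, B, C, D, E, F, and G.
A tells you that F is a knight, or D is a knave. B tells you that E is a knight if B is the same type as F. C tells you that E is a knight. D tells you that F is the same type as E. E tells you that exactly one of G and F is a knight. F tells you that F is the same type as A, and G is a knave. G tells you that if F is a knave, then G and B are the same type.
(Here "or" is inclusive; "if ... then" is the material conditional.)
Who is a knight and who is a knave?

A is a knight, and the claim "F is a knight, or D is a knave" is indeed true.
B is a knight, and the claim "E is a knight if B is the same type as F" is indeed true.
As a knight, C's statement "E is a knight" should be true; it is.
D is a knave, so "F is the same type as E" must be false — and it is.
Since E is a knight, "exactly one of G and F is a knight" needs to be true, which holds.
As a knave, F's statement "F is the same type as A, and G is a knave" should be false; it is.
As a knight, G's statement "if F is a knave, then G and B are the same type" should be true; it is.

Knights: A, B, C, E, and G. Knaves: D and F.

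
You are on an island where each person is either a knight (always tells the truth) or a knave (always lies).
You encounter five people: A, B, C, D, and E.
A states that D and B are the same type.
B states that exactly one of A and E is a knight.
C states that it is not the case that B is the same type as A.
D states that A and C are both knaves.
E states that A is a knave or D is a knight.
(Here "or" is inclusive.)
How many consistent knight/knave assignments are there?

1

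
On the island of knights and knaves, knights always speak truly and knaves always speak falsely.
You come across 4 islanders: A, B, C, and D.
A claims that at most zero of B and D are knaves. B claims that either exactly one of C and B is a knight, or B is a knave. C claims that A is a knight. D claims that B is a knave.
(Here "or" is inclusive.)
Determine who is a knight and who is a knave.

A (knave): "at most zero of B and D are knaves" — False. ✓
As a knight, B's statement "either exactly one of C and B is a knight, or B is a knave" should be true; it is.
C is a knave; "A is a knight" is False, as required.
D is a knave, and the claim "B is a knave" is indeed False.

A is a knave, B is a knight, C is a knave, and D is a knave.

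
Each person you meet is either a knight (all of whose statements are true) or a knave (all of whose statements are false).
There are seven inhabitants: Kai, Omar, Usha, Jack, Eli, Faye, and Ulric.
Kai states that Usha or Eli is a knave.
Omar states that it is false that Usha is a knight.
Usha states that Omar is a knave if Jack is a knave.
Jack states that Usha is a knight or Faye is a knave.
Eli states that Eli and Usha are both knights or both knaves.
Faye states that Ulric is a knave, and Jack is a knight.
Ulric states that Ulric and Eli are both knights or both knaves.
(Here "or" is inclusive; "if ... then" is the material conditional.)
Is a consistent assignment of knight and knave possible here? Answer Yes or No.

Yes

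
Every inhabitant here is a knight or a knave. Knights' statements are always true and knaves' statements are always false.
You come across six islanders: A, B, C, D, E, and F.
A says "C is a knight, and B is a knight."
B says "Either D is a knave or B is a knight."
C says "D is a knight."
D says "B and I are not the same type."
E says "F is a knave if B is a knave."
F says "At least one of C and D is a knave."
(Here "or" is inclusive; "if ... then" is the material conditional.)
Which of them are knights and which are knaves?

A (knave): "C is a knight, and B is a knight" — False. ✓
B is a knave, and the claim "either D is a knave or B is a knight" is indeed False.
As a knight, C's statement "D is a knight" should be true; it is.
D is a knight, so "B and I are not the same type" must be true — and it is.
E is a knight; "F is a knave if B is a knave" is true, as required.
F is a knave; "at least one of C and D is a knave" is False, as required.

A is a knave, B is a knave, C is a knight, D is a knight, E is a knight, and F is a knave.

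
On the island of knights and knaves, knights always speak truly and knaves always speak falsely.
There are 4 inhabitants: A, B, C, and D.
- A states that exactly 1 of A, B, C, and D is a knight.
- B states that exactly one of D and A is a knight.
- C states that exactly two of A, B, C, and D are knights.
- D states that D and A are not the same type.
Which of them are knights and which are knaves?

A is a knave, B is a knave, C is a knave, and D is a knave.

Suppose A is a knight. Then A's statement "exactly 1 of A, B, C, and D is a knight" would have to be true. Checking the 8 ways to assign the others, none is consistent with every speaker.
(For instance, with B=knave, C=knave, D=knave, B's claim "exactly one of D and A is a knight" comes out true where it would need to be false.)
So A must be a knave, making "exactly 1 of A, B, C, and D is a knight" false. Taking A=knave, B=knave, C=knave, D=knave, each remaining statement checks out:
  B (knave): "exactly one of D and A is a knight" — false. ✓
  C (knave): "exactly two of A, B, C, and D are knights" — false. ✓
  D (knave): "D and A are not the same type" — false. ✓
This is the unique consistent assignment.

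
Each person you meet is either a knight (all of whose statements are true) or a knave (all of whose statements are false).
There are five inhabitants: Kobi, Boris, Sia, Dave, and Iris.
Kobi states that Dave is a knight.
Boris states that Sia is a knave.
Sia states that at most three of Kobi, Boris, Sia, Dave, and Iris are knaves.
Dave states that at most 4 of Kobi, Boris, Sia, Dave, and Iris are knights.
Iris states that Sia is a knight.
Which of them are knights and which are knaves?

Suppose Kobi is a knave. Then Kobi's statement "Dave is a knight" would have to be false. Checking the 16 ways to assign the others, none is consistent with every speaker.
(For instance, with Boris=knave, Sia=knight, Dave=knight, Iris=knight, Kobi's claim "Dave is a knight" comes out true where it would need to be false.)
So Kobi must be a knight, making "Dave is a knight" true. Taking Kobi=knight, Boris=knave, Sia=knight, Dave=knight, Iris=knight, each remaining statement checks out:
  Boris (knave): "Sia is a knave" — false. ✓
  Sia (knight): "at most three of Kobi, Boris, Sia, Dave, and Iris are knaves" — true. ✓
  Dave (knight): "at most 4 of Kobi, Boris, Sia, Dave, and Iris are knights" — true. ✓
  Iris (knight): "Sia is a knight" — true. ✓
This is the unique consistent assignment.

Kobi is a knight, Boris is a knave, Sia is a knight, Dave is a knight, and Iris is a knight.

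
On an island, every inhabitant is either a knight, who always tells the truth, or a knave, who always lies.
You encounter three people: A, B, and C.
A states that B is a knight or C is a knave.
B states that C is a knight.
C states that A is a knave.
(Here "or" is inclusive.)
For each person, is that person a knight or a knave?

A is a knight, so "B is a knight or C is a knave" must be True — and it is.
Since B is a knave, "C is a knight" needs to be false, which holds.
Since C is a knave, "A is a knave" needs to be false, which holds.

A is a knight, B is a knave, and C is a knave.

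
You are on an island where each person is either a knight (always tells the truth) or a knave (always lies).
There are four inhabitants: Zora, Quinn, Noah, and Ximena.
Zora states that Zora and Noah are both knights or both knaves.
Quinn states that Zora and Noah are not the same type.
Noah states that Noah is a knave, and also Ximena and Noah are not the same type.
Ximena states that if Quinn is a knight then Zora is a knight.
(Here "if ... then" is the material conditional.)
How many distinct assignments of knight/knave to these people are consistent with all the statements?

0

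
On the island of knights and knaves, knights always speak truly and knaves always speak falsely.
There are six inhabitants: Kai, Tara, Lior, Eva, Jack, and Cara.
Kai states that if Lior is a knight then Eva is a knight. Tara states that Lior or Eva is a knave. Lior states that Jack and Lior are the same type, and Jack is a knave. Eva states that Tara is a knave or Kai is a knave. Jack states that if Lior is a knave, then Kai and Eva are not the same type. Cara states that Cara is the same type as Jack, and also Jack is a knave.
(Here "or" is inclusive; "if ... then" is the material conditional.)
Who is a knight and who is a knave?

Kai is a knight, so "if Lior is a knight then Eva is a knight" must be True — and it is.
Tara (knight): "Lior or Eva is a knave" — True. ✓
Lior is a knave; "Jack and Lior are the same type, and Jack is a knave" is False, as required.
Eva is a knave, and the claim "Tara is a knave or Kai is a knave" is indeed False.
As a knight, Jack's statement "if Lior is a knave, then Kai and Eva are not the same type" should be True; it is.
Cara is a knave, so "Cara is the same type as Jack, and also Jack is a knave" must be False — and it is.

Kai is a knight, Tara is a knight, Lior is a knave, Eva is a knave, Jack is a knight, and Cara is a knave.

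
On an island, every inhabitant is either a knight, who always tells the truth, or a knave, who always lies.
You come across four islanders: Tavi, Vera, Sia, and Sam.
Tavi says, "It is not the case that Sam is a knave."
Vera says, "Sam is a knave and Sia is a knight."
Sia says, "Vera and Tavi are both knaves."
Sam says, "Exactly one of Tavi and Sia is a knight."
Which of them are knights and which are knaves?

Knights: Tavi and Sam. Knaves: Vera and Sia.

Since Tavi is a knight, "it is not the case that Sam is a knave" needs to be True, which holds.
Vera is a knave, and the claim "Sam is a knave and Sia is a knight" is indeed False.
As a knave, Sia's statement "Vera and Tavi are both knaves" should be False; it is.
Sam (knight): "exactly one of Tavi and Sia is a knight" — True. ✓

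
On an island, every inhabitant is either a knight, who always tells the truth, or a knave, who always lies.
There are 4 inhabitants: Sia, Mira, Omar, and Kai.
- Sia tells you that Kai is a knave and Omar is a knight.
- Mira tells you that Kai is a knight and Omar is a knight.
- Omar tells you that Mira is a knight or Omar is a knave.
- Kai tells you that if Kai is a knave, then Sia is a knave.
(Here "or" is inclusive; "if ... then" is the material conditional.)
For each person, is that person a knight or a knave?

Suppose Sia is a knight. Then Sia's statement "Kai is a knave and Omar is a knight" would have to be true. Checking the 8 ways to assign the others, none is consistent with every speaker.
(For instance, with Mira=knight, Omar=knight, Kai=knight, Sia's claim "Kai is a knave and Omar is a knight" comes out false where it would need to be true.)
So Sia must be a knave, making "Kai is a knave and Omar is a knight" false. Taking Sia=knave, Mira=knight, Omar=knight, Kai=knight, each remaining statement checks out:
  Mira (knight): "Kai is a knight and Omar is a knight" — true. ✓
  Omar (knight): "Mira is a knight or Omar is a knave" — true. ✓
  Kai (knight): "if Kai is a knave, then Sia is a knave" — true. ✓
This is the unique consistent assignment.

Sia is a knave, Mira is a knight, Omar is a knight, and Kai is a knight.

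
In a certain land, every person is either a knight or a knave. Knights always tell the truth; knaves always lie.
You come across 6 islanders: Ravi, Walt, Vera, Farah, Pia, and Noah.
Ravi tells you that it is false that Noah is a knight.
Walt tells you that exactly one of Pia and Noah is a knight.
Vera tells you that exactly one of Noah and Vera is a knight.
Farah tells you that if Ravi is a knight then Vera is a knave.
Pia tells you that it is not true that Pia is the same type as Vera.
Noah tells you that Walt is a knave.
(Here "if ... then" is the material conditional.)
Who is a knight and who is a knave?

Since Ravi is a knight, "it is false that Noah is a knight" needs to be True, which holds.
Walt is a knight, and the claim "exactly one of Pia and Noah is a knight" is indeed True.
Vera (knave): "exactly one of Noah and Vera is a knight" — False. ✓
As a knight, Farah's statement "if Ravi is a knight then Vera is a knave" should be True; it is.
Pia is a knight, and the claim "it is not true that Pia is the same type as Vera" is indeed True.
Noah is a knave, so "Walt is a knave" must be False — and it is.

Ravi is a knight, Walt is a knight, Vera is a knave, Farah is a knight, Pia is a knight, and Noah is a knave.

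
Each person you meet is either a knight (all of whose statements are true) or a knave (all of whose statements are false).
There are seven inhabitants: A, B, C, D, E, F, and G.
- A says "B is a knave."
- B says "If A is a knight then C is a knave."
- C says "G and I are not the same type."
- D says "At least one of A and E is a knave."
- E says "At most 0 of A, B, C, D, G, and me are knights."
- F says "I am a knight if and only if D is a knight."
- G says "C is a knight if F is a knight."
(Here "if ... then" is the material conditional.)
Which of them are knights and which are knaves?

A is a knave, B is a knight, C is a knave, D is a knight, E is a knave, F is a knight, and G is a knave.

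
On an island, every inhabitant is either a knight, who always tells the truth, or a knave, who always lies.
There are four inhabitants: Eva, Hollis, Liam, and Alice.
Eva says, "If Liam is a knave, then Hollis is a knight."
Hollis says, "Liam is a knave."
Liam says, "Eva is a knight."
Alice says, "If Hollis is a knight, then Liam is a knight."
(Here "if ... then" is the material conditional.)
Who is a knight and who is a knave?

Since Eva is a knight, "if Liam is a knave, then Hollis is a knight" needs to be True, which holds.
Hollis is a knave, and the claim "Liam is a knave" is indeed False.
Liam is a knight, and the claim "Eva is a knight" is indeed True.
Alice is a knight, so "if Hollis is a knight, then Liam is a knight" must be True — and it is.

Eva is a knight, Hollis is a knave, Liam is a knight, and Alice is a knight.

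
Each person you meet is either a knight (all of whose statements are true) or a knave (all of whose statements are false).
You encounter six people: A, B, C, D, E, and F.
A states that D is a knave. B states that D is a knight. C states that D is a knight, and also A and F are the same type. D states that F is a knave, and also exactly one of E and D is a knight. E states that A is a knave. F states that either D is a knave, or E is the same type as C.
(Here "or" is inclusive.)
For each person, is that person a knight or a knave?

A is a knight, B is a knave, C is a knave, D is a knave, E is a knave, and F is a knight.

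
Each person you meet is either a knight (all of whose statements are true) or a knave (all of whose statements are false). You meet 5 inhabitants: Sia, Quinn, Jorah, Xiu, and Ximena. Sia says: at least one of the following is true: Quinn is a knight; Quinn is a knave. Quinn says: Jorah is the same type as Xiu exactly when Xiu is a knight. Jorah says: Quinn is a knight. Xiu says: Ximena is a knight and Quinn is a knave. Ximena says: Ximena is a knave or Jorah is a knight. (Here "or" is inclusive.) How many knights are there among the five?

4

The unique consistent assignment is Sia=knight, Quinn=knight, Jorah=knight, Xiu=knave, Ximena=knight.
That has 4 knights.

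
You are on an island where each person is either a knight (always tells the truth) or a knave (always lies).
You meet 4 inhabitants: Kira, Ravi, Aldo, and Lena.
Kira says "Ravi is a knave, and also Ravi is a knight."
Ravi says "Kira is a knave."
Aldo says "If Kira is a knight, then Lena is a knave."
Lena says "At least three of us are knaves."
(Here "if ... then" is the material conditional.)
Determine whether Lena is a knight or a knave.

Lena is a knave.

Consistent assignments: {Kira=knave, Ravi=knight, Aldo=knight, Lena=knave}
In every consistent assignment, Lena is a knave.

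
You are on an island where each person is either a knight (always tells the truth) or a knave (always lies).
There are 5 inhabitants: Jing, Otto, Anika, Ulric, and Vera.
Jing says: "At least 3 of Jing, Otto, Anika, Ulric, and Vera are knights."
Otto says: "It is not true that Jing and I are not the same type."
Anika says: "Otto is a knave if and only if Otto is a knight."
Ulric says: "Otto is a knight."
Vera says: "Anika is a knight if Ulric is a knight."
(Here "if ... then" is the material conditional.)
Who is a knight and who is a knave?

Jing is a knight, so "at least 3 of Jing, Otto, Anika, Ulric, and Vera are knights" must be True — and it is.
Otto (knight): "it is not true that Jing and I are not the same type" — True. ✓
Anika (knave): "Otto is a knave if and only if Otto is a knight" — false. ✓
Since Ulric is a knight, "Otto is a knight" needs to be True, which holds.
Vera is a knave; "Anika is a knight if Ulric is a knight" is false, as required.

Knights: Jing, Otto, and Ulric. Knaves: Anika and Vera.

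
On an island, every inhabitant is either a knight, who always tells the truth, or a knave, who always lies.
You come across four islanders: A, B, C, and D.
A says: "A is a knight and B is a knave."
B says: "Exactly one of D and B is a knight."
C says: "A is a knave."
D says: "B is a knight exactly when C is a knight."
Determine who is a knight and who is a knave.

A is a knave, B is a knave, C is a knight, and D is a knave.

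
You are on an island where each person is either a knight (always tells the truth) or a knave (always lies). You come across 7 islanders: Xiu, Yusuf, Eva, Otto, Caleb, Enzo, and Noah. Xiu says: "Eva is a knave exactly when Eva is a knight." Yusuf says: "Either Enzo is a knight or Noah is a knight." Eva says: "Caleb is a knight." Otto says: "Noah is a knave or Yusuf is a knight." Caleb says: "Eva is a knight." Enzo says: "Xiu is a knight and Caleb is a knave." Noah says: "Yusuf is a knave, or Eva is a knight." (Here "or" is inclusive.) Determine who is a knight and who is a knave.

Xiu is a knave, Yusuf is a knight, Eva is a knight, Otto is a knight, Caleb is a knight, Enzo is a knave, and Noah is a knight.

Xiu is a knave, and the claim "Eva is a knave exactly when Eva is a knight" is indeed false.
Yusuf is a knight, so "either Enzo is a knight or Noah is a knight" must be True — and it is.
As a knight, Eva's statement "Caleb is a knight" should be True; it is.
Otto is a knight, and the claim "Noah is a knave or Yusuf is a knight" is indeed True.
Caleb (knight): "Eva is a knight" — True. ✓
Since Enzo is a knave, "Xiu is a knight and Caleb is a knave" needs to be false, which holds.
As a knight, Noah's statement "Yusuf is a knave, or Eva is a knight" should be True; it is.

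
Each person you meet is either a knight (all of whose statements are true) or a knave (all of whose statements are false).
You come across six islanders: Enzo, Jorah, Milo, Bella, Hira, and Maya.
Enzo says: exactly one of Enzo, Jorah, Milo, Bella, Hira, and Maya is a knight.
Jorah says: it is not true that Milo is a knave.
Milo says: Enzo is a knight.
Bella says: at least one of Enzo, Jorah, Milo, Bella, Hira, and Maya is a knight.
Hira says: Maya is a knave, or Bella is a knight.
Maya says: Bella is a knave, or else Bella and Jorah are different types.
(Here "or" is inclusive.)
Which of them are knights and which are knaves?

Enzo is a knave, so "exactly one of Enzo, Jorah, Milo, Bella, Hira, and Maya is a knight" must be False — and it is.
As a knave, Jorah's statement "it is not true that Milo is a knave" should be False; it is.
Milo (knave): "Enzo is a knight" — False. ✓
As a knight, Bella's statement "at least one of Enzo, Jorah, Milo, Bella, Hira, and Maya is a knight" should be True; it is.
Hira (knight): "Maya is a knave, or Bella is a knight" — True. ✓
Maya is a knight, so "Bella is a knave, or else Bella and Jorah are different types" must be True — and it is.

Enzo is a knave, Jorah is a knave, Milo is a knave, Bella is a knight, Hira is a knight, and Maya is a knight.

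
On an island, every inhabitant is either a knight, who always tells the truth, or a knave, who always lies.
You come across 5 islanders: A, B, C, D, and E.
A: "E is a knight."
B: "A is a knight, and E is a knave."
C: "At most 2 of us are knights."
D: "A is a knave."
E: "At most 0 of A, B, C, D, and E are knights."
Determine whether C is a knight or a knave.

Consistent assignments: {A=knave, B=knave, C=knight, D=knight, E=knave}
In every consistent assignment, C is a knight.

C is a knight.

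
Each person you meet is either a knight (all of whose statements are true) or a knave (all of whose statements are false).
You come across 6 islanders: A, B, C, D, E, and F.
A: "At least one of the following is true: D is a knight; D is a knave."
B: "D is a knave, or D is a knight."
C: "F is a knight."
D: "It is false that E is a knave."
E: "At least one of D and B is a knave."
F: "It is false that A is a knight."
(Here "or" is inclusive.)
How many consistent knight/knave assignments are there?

0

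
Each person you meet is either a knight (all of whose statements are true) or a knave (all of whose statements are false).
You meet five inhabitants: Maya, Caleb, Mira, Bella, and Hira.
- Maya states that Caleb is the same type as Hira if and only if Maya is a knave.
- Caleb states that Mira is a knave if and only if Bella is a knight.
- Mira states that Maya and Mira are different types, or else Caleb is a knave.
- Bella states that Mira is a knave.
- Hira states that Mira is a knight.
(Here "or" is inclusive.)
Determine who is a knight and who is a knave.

Suppose Maya is a knight. Then Maya's statement "Caleb is the same type as Hira if and only if Maya is a knave" would have to be true. Checking the 16 ways to assign the others, none is consistent with every speaker.
(For instance, with Caleb=knight, Mira=knave, Bella=knight, Hira=knave, Mira's claim "Maya and Mira are different types, or else Caleb is a knave" comes out true where it would need to be false.)
So Maya must be a knave, making "Caleb is the same type as Hira if and only if Maya is a knave" false. Taking Maya=knave, Caleb=knight, Mira=knave, Bella=knight, Hira=knave, each remaining statement checks out:
  Caleb (knight): "Mira is a knave if and only if Bella is a knight" — true. ✓
  Mira (knave): "Maya and Mira are different types, or else Caleb is a knave" — false. ✓
  Bella (knight): "Mira is a knave" — true. ✓
  Hira (knave): "Mira is a knight" — false. ✓
This is the unique consistent assignment.

Maya is a knave, Caleb is a knight, Mira is a knave, Bella is a knight, and Hira is a knave.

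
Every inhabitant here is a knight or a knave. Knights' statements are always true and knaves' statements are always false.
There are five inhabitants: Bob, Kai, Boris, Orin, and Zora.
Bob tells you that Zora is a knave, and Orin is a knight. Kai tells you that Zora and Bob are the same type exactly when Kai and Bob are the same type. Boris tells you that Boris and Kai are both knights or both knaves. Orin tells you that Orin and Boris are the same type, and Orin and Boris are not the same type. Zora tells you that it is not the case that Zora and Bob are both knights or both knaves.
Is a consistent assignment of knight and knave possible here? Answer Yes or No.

One consistent assignment: Bob=knave, Kai=knight, Boris=knight, Orin=knave, Zora=knight.

Yes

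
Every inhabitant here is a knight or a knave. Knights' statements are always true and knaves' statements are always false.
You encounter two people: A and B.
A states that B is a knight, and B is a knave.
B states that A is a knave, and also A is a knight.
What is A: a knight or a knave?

A is a knave.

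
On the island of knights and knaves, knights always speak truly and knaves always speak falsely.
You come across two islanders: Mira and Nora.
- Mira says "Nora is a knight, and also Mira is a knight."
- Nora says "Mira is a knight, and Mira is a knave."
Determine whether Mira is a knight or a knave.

Mira is a knave.

Consistent assignments: {Mira=knave, Nora=knave}
In every consistent assignment, Mira is a knave.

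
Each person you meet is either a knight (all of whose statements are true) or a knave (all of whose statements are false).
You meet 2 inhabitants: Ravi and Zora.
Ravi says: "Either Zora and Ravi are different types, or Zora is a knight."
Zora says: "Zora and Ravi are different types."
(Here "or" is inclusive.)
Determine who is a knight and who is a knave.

Ravi is a knave and Zora is a knave.

As a knave, Ravi's statement "either Zora and Ravi are different types, or Zora is a knight" should be false; it is.
Zora (knave): "Zora and Ravi are different types" — false. ✓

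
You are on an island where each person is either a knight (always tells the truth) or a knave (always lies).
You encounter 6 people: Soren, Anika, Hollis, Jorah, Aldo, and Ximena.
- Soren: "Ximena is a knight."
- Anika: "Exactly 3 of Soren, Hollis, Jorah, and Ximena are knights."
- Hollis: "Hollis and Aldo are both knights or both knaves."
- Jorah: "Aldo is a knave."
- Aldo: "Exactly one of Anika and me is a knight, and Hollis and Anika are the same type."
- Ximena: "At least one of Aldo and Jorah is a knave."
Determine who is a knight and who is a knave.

Soren is a knight, Anika is a knave, Hollis is a knave, Jorah is a knave, Aldo is a knight, and Ximena is a knight.

Since Soren is a knight, "Ximena is a knight" needs to be true, which holds.
Anika (knave): "exactly 3 of Soren, Hollis, Jorah, and Ximena are knights" — false. ✓
Hollis is a knave, and the claim "Hollis and Aldo are both knights or both knaves" is indeed false.
Jorah is a knave; "Aldo is a knave" is false, as required.
As a knight, Aldo's statement "exactly one of Anika and me is a knight, and Hollis and Anika are the same type" should be true; it is.
Since Ximena is a knight, "at least one of Aldo and Jorah is a knave" needs to be true, which holds.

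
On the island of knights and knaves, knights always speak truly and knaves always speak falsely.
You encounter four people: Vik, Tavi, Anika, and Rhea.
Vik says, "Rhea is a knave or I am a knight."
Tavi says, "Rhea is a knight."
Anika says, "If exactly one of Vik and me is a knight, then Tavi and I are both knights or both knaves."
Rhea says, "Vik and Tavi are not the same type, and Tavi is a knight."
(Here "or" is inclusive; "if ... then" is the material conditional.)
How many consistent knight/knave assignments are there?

2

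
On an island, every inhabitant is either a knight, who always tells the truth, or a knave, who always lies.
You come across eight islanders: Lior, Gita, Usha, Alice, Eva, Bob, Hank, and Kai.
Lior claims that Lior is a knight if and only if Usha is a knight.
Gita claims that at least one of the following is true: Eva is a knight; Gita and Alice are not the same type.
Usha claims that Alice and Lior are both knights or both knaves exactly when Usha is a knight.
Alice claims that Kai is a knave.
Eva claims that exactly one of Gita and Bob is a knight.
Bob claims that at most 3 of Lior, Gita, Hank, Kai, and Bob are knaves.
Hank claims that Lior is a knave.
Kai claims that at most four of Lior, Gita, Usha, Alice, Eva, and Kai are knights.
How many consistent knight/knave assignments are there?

Consistent assignments:
  Lior=knave, Gita=knight, Usha=knight, Alice=knave, Eva=knave, Bob=knight, Hank=knight, Kai=knight

1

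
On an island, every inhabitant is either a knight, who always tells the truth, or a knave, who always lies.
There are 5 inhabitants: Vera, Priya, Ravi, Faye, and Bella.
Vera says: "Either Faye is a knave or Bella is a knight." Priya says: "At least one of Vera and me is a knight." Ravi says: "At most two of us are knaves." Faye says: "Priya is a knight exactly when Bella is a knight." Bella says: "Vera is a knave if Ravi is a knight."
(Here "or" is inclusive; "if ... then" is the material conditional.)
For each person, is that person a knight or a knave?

Knights: Vera, Priya, and Ravi. Knaves: Faye and Bella.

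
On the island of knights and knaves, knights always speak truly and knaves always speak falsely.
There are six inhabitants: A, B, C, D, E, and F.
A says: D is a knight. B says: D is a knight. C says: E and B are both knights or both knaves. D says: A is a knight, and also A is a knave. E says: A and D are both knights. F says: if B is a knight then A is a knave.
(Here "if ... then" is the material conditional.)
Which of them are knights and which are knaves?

A is a knave, and the claim "D is a knight" is indeed false.
B is a knave; "D is a knight" is false, as required.
C (knight): "E and B are both knights or both knaves" — True. ✓
D is a knave, and the claim "A is a knight, and also A is a knave" is indeed false.
E is a knave, and the claim "A and D are both knights" is indeed false.
As a knight, F's statement "if B is a knight then A is a knave" should be True; it is.

Knights: C and F. Knaves: A, B, D, and E.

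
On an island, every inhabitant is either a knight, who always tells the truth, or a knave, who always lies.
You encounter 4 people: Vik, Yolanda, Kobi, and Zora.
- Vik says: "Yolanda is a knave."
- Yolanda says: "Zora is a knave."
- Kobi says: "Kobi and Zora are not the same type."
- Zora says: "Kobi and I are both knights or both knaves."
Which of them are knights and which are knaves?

Since Vik is a knave, "Yolanda is a knave" needs to be false, which holds.
Yolanda (knight): "Zora is a knave" — True. ✓
Kobi is a knight; "Kobi and Zora are not the same type" is True, as required.
Zora is a knave, so "Kobi and I are both knights or both knaves" must be false — and it is.

Vik is a knave, Yolanda is a knight, Kobi is a knight, and Zora is a knave.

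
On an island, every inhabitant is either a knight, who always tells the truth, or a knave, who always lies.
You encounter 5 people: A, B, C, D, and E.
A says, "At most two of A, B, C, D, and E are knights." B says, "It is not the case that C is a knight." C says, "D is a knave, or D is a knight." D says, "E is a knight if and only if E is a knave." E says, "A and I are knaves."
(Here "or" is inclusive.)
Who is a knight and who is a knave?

A (knight): "at most two of A, B, C, D, and E are knights" — True. ✓
B (knave): "it is not the case that C is a knight" — False. ✓
C is a knight, and the claim "D is a knave, or D is a knight" is indeed True.
As a knave, D's statement "E is a knight if and only if E is a knave" should be False; it is.
Since E is a knave, "A and I are knaves" needs to be False, which holds.

A is a knight, B is a knave, C is a knight, D is a knave, and E is a knave.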